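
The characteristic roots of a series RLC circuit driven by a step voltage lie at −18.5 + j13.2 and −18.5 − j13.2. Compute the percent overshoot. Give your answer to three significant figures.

The poles are at −σ ± jω_d with σ = 18.5 and ω_d = 13.2, so ω_n = √(σ²+ω_d²) = 22.7 rad/s and ζ = σ/ω_n = 0.814.
%OS = 100·exp(−πζ/√(1−ζ²)) = 1.22%.

%OS ≈ 1.22%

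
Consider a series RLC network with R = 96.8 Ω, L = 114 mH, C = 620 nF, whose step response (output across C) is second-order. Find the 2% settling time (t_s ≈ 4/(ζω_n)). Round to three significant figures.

For a series RLC circuit (capacitor voltage as output), ω_n = 1/√(LC) = 1/√(114 mH · 620 nF) = 3760 rad/s.
ζ = (R/2)·√(C/L) = (96.8/2)·√(620 nF/114 mH) = 0.113.
t_s ≈ 4/(ζω_n) = 0.00942 s.

t_s ≈ 0.00942 s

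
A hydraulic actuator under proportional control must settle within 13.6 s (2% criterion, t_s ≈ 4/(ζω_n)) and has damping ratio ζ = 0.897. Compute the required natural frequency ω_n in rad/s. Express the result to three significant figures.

ω_n ≈ 0.328 rad/s

Rearranging t_s ≈ 4/(ζω_n) gives ω_n = 4/(ζ·t_s) = 4/(0.897 × 13.6) = 0.328 rad/s.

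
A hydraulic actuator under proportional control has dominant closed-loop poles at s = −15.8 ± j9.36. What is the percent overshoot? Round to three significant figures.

%OS ≈ 0.498%

|pole| = ω_n = √(15.8² + 9.36²) = 18.4 rad/s; ζ = cos θ = σ/ω_n = 0.860.
%OS = 100 e^{−πζ/√(1−ζ²)} with ζ = 0.860 gives 0.498%.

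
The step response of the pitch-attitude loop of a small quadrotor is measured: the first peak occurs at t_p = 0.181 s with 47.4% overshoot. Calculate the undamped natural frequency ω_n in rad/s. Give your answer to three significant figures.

ω_n ≈ 17.8 rad/s

ζ from %OS: ζ = |ln 0.474|/√(π²+ln²0.474) = 0.231.
From t_p = π/ω_d, ω_d = π/0.181 = 17.4 rad/s, so ω_n = ω_d/√(1−ζ²) = 17.8 rad/s.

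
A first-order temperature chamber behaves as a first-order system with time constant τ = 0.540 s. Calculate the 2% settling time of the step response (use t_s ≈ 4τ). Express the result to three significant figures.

t_s ≈ 4τ = 2.16 s.

t_s ≈ 2.16 s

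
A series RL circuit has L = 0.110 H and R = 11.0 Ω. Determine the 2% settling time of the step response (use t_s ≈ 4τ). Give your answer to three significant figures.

t_s ≈ 0.0400 s

τ = L/R = 0.110/11.0 = 0.0100 s.
t_s ≈ 4τ = 0.0400 s.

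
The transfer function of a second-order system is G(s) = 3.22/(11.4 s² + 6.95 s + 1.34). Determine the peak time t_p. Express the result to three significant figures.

Dividing through by 11.4: denominator becomes s² + 0.6096 s + 0.1175.
So ω_n = √0.1175 = 0.343 rad/s and ζ = 0.6096/(2·0.343) = 0.889.
The damped frequency ω_d = ω_n√(1−ζ²) = 0.157 rad/s. t_p = π/ω_d = 20.0 s.

t_p ≈ 20.0 s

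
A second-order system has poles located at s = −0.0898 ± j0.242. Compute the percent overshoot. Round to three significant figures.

%OS ≈ 31.2%

|pole| = ω_n = √(0.0898² + 0.242²) = 0.258 rad/s; ζ = cos θ = σ/ω_n = 0.348.
Overshoot: exp(−π·0.348/√(1−0.348²)) = 0.312, i.e. 31.2%.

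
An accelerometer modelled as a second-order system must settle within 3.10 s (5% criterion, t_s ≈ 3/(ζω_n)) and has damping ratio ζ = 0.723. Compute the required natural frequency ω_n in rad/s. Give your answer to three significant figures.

Rearranging t_s ≈ 3/(ζω_n) gives ω_n = 3/(ζ·t_s) = 3/(0.723 × 3.10) = 1.34 rad/s.

ω_n ≈ 1.34 rad/s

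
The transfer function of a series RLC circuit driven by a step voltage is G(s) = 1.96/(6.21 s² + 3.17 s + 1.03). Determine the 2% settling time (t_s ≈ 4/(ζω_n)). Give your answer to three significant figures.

Dividing through by 6.21: denominator becomes s² + 0.5105 s + 0.1659.
So ω_n = √0.1659 = 0.407 rad/s and ζ = 0.5105/(2·0.407) = 0.627.
t_s ≈ 4/(ζω_n) = 15.7 s.

t_s ≈ 15.7 s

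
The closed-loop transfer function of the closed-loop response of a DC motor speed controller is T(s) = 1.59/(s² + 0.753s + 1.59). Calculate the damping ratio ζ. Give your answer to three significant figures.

Matching coefficients with s² + 2ζω_n s + ω_n² gives ω_n² = 1.59 ⇒ ω_n = 1.26 rad/s, and ζ = 0.753/(2ω_n) = 0.299.

ζ ≈ 0.299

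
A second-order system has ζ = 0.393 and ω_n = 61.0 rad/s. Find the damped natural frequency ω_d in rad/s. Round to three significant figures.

ω_d = ω_n√(1−ζ²) = 61.0·√0.846 = 56.1 rad/s.

ω_d ≈ 56.1 rad/s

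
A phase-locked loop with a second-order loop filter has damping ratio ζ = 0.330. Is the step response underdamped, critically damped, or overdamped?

Since ζ = 0.330 < 1, the system is underdamped.

underdamped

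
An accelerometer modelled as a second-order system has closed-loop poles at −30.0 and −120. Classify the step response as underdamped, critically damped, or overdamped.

overdamped

Since the poles are distinct, negative and real, the response is overdamped.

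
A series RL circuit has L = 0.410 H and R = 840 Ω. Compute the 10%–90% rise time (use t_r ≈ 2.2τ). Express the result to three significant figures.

t_r ≈ 0.00107 s

τ = L/R = 0.410/840 = 0.000488 s.
t_r ≈ 2.2τ = 0.00107 s.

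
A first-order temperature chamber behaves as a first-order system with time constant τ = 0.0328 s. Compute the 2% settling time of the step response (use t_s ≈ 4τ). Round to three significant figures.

t_s ≈ 0.131 s

t_s ≈ 4τ = 0.131 s.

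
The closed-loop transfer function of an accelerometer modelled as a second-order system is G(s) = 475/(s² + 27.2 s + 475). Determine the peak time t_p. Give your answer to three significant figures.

Matching coefficients with s² + 2ζω_n s + ω_n² gives ω_n² = 475 ⇒ ω_n = 21.8 rad/s, and ζ = 27.2/(2ω_n) = 0.624.
ω_d = 21.8·√(1 − 0.624²) = 17.0 rad/s. Then t_p = π/ω_d = 0.184 s.

t_p ≈ 0.184 s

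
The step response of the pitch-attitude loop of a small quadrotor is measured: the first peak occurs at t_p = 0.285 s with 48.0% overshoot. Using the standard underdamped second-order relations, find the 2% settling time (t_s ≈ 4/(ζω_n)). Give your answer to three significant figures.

t_s ≈ 1.55 s

ζ from %OS: ζ = |ln 0.480|/√(π²+ln²0.480) = 0.228.
t_p = π/ω_d ⇒ ω_d = 11.0 rad/s; then ω_n = ω_d/√(1−ζ²) = 11.3 rad/s.
t_s ≈ 4/(ζω_n) = 4/(0.228·11.3) = 1.55 s.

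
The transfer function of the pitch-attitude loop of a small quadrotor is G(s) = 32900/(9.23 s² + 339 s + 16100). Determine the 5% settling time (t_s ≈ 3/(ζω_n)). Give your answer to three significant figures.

Dividing through by 9.23: denominator becomes s² + 36.73 s + 1744.
So ω_n = √1744 = 41.8 rad/s and ζ = 36.73/(2·41.8) = 0.440.
t_s ≈ 3/(ζω_n) = 0.163 s.

t_s ≈ 0.163 s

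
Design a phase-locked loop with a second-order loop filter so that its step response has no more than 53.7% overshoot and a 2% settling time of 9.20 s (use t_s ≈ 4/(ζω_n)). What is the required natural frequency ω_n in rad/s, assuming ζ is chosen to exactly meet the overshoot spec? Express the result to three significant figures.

ω_n ≈ 2.24 rad/s

ζ = −ln(OS)/√(π² + (ln OS)²). With OS = 0.537, ln OS = −0.6218 and ζ = 0.6218/3.203 = 0.194.
Then ω_n = 4/(ζ t_s) = 4/(0.194 × 9.20) = 2.24 rad/s.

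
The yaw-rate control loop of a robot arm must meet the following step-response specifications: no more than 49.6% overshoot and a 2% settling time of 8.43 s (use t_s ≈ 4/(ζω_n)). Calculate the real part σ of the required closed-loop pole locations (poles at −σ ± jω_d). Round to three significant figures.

σ ≈ 0.474

The settling-time spec alone fixes σ = ζω_n = 4/t_s = 4/8.43 = 0.474.
(Overshoot then fixes ζ = 0.218 and hence ω_d = σ·√(1−ζ²)/ζ = 2.13 rad/s.)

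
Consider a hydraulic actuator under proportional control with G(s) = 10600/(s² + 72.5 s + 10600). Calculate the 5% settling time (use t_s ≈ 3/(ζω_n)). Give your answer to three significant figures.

ω_n = √10600 = 103 rad/s; ζ = 72.5/(2·103) = 0.352.
t_s ≈ 3/(ζω_n) = 3/(0.352·103) = 0.0828 s.

t_s ≈ 0.0828 s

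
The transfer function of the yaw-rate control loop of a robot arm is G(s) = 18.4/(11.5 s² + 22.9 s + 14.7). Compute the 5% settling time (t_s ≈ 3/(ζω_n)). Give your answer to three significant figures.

Dividing through by 11.5: denominator becomes s² + 1.991 s + 1.278.
So ω_n = √1.278 = 1.13 rad/s and ζ = 1.991/(2·1.13) = 0.881.
t_s ≈ 3/(ζω_n) = 3.01 s.

t_s ≈ 3.01 s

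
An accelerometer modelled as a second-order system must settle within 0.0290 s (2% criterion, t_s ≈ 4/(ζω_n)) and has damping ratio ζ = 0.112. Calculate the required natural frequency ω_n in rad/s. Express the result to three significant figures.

ω_n ≈ 1230 rad/s

Rearranging t_s ≈ 4/(ζω_n) gives ω_n = 4/(ζ·t_s) = 4/(0.112 × 0.0290) = 1230 rad/s.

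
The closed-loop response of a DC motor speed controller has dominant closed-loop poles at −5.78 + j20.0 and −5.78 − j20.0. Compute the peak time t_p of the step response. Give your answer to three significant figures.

t_p = π/ω_d with ω_d = 20.0 (the imaginary part), so t_p = 0.157 s.

t_p ≈ 0.157 s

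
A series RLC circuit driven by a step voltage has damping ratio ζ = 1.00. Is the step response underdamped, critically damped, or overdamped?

critically damped

Since ζ = 1, the system is critically damped.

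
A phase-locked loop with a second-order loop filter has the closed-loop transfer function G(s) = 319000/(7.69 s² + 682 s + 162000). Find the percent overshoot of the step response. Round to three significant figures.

Dividing through by 7.69: denominator becomes s² + 88.69 s + 21070.
So ω_n = √21070 = 145 rad/s and ζ = 88.69/(2·145) = 0.306.
%OS = 100·exp(−πζ/√(1−ζ²)) = 36.5%.

%OS ≈ 36.5%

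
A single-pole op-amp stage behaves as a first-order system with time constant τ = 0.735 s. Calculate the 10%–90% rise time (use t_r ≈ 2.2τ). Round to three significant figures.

t_r ≈ 2.2τ = 1.62 s.

t_r ≈ 1.62 s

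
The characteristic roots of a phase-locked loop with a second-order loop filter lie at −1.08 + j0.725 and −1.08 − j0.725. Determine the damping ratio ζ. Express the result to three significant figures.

The poles are at −σ ± jω_d with σ = 1.08 and ω_d = 0.725, so ω_n = √(σ²+ω_d²) = 1.30 rad/s and ζ = σ/ω_n = 0.830.

ζ ≈ 0.830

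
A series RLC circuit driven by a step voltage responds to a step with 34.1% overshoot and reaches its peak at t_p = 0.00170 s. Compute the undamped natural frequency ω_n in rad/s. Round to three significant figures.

From the overshoot, ζ = −ln(OS)/√(π²+ln²(OS)) = 0.324.
From t_p = π/ω_d, ω_d = π/0.00170 = 1850 rad/s, so ω_n = ω_d/√(1−ζ²) = 1950 rad/s.

ω_n ≈ 1950 rad/s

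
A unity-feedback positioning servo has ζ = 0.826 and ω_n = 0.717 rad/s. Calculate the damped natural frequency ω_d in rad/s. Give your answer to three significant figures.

ω_d = ω_n√(1−ζ²) = 0.717·√0.318 = 0.404 rad/s.

ω_d ≈ 0.404 rad/s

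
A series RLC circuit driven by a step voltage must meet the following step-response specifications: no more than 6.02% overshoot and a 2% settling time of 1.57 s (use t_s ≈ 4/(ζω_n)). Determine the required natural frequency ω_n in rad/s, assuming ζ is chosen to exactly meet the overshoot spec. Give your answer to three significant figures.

ω_n ≈ 3.82 rad/s

From %OS = 100·exp(−πζ/√(1−ζ²)), invert to get ζ = −ln(OS)/√(π² + ln²(OS)) with OS = 0.0602.
−ln 0.0602 = 2.810, so ζ = 2.810/√(π² + 7.897) = 0.667.
From t_s ≈ 4/(ζω_n): ω_n = 4/(ζ·t_s) = 4/(0.667·1.57) = 3.82 rad/s.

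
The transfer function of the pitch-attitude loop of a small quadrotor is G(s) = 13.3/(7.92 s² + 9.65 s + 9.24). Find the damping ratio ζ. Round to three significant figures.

ζ ≈ 0.564

Dividing through by 7.92: denominator becomes s² + 1.218 s + 1.167.
So ω_n = √1.167 = 1.08 rad/s and ζ = 1.218/(2·1.08) = 0.564.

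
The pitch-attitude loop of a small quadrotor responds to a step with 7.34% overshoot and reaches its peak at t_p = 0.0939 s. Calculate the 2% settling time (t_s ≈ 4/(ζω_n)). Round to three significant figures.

t_s ≈ 0.144 s

ζ from %OS: ζ = |ln 0.0734|/√(π²+ln²0.0734) = 0.639.
t_p = π/ω_d ⇒ ω_d = 33.5 rad/s; then ω_n = ω_d/√(1−ζ²) = 43.5 rad/s.
t_s ≈ 4/(ζω_n) = 4/(0.639·43.5) = 0.144 s.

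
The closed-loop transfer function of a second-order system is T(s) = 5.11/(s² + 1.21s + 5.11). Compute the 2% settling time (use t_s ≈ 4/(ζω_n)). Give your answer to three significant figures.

Matching coefficients with s² + 2ζω_n s + ω_n² gives ω_n² = 5.11 ⇒ ω_n = 2.26 rad/s, and ζ = 1.21/(2ω_n) = 0.268.
t_s ≈ 4/(ζω_n) = 4/(0.268·2.26) = 6.61 s.

t_s ≈ 6.61 s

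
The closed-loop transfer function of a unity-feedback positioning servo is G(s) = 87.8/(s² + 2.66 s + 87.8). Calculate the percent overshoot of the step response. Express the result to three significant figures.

Comparing the denominator to s² + 2ζω_n s + ω_n²: ω_n = √87.8 = 9.37 rad/s, and 2ζω_n = 2.66 so ζ = 2.66/(2·9.37) = 0.142.
%OS = 100·exp(−πζ/√(1−ζ²)) = 63.7%.

%OS ≈ 63.7%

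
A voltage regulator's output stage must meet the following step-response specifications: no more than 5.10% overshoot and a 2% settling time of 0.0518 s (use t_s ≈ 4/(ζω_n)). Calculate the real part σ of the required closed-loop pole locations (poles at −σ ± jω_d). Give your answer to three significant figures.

σ ≈ 77.2

The settling-time spec alone fixes σ = ζω_n = 4/t_s = 4/0.0518 = 77.2.
(Overshoot then fixes ζ = 0.688 and hence ω_d = σ·√(1−ζ²)/ζ = 81.5 rad/s.)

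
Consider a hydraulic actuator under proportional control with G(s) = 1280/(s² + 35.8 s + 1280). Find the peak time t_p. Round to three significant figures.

t_p ≈ 0.101 s

ω_n = √1280 = 35.8 rad/s; ζ = 35.8/(2·35.8) = 0.500.
ω_d = ω_n√(1−ζ²) = 31.0 rad/s. Then t_p = π/ω_d = 0.101 s.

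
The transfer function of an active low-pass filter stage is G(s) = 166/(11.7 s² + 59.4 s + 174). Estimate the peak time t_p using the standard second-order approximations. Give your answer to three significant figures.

t_p ≈ 1.08 s

Dividing through by 11.7: denominator becomes s² + 5.077 s + 14.87.
So ω_n = √14.87 = 3.86 rad/s and ζ = 5.077/(2·3.86) = 0.658.
ω_d = 3.86·√(1 − 0.658²) = 2.90 rad/s. t_p = π/ω_d = 1.08 s.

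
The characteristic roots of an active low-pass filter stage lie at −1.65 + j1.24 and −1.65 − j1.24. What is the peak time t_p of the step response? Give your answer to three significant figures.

t_p ≈ 2.53 s

t_p = π/ω_d with ω_d = 1.24 (the imaginary part), so t_p = 2.53 s.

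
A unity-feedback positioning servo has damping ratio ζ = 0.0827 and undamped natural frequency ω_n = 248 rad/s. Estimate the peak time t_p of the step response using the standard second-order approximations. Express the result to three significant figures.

The damped frequency is ω_d = ω_n√(1−ζ²) = 248·√(1−0.00684) = 247 rad/s.
Peak time t_p = π/ω_d = π/247 = 0.0127 s.

t_p ≈ 0.0127 s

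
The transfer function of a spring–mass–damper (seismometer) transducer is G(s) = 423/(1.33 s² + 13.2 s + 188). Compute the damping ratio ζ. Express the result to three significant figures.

ζ ≈ 0.417

Dividing through by 1.33: denominator becomes s² + 9.925 s + 141.4.
So ω_n = √141.4 = 11.9 rad/s and ζ = 9.925/(2·11.9) = 0.417.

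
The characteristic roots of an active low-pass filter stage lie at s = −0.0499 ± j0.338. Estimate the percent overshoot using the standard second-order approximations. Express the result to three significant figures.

The poles are at −σ ± jω_d with σ = 0.0499 and ω_d = 0.338, so ω_n = √(σ²+ω_d²) = 0.342 rad/s and ζ = σ/ω_n = 0.146.
Overshoot: exp(−π·0.146/√(1−0.146²)) = 0.629, i.e. 62.9%.

%OS ≈ 62.9%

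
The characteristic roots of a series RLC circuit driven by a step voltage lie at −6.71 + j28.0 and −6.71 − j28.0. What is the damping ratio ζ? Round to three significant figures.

The poles are at −σ ± jω_d with σ = 6.71 and ω_d = 28.0, so ω_n = √(σ²+ω_d²) = 28.8 rad/s and ζ = σ/ω_n = 0.233.

ζ ≈ 0.233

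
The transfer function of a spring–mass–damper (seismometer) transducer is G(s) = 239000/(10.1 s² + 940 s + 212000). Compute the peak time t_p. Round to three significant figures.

Dividing through by 10.1: denominator becomes s² + 93.07 s + 20990.
So ω_n = √20990 = 145 rad/s and ζ = 93.07/(2·145) = 0.321.
The damped frequency ω_d = ω_n√(1−ζ²) = 137 rad/s. t_p = π/ω_d = 0.0229 s.

t_p ≈ 0.0229 s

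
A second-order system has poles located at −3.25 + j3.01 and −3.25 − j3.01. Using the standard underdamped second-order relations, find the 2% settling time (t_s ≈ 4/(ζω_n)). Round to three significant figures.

For poles at −σ ± jω_d, ζω_n = σ = 3.25, so t_s ≈ 4/σ = 1.23 s.

t_s ≈ 1.23 s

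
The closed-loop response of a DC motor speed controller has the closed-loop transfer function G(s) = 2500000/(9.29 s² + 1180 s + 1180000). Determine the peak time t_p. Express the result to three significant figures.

Dividing through by 9.29: denominator becomes s² + 127.0 s + 127000.
So ω_n = √127000 = 356 rad/s and ζ = 127.0/(2·356) = 0.178.
ω_d = 356·√(1 − 0.178²) = 351 rad/s. t_p = π/ω_d = 0.00896 s.

t_p ≈ 0.00896 s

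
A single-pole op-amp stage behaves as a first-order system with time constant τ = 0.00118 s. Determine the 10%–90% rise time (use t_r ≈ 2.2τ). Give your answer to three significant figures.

t_r ≈ 0.00260 s

t_r ≈ 2.2τ = 0.00260 s.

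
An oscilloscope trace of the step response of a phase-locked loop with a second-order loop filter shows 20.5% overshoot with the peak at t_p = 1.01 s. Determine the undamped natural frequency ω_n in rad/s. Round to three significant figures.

ω_n ≈ 3.48 rad/s

From the overshoot, ζ = −ln(OS)/√(π²+ln²(OS)) = 0.450.
t_p = π/ω_d ⇒ ω_d = 3.11 rad/s; then ω_n = ω_d/√(1−ζ²) = 3.48 rad/s.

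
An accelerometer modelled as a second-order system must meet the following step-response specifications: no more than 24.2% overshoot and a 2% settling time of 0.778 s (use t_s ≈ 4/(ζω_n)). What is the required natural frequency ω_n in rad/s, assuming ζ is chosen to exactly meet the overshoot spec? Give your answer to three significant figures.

Inverting the overshoot relation: ζ = |ln 0.242|/√(π² + ln²0.242) = 0.412.
From t_s ≈ 4/(ζω_n): ω_n = 4/(ζ·t_s) = 4/(0.412·0.778) = 12.5 rad/s.

ω_n ≈ 12.5 rad/s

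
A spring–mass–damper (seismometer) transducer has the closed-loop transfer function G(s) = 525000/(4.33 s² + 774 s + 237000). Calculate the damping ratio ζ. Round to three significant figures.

ζ ≈ 0.382

Dividing through by 4.33: denominator becomes s² + 178.8 s + 54730.
So ω_n = √54730 = 234 rad/s and ζ = 178.8/(2·234) = 0.382.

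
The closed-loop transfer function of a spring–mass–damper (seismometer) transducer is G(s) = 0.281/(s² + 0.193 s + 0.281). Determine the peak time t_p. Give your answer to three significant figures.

Matching coefficients with s² + 2ζω_n s + ω_n² gives ω_n² = 0.281 ⇒ ω_n = 0.530 rad/s, and ζ = 0.193/(2ω_n) = 0.182.
ω_d = ω_n√(1−ζ²) = 0.521 rad/s. Then t_p = π/ω_d = 6.03 s.

t_p ≈ 6.03 s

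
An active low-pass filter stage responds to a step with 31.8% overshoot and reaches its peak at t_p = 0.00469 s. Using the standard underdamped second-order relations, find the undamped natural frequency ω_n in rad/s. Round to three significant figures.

ω_n ≈ 713 rad/s

From the overshoot, ζ = −ln(OS)/√(π²+ln²(OS)) = 0.343.
From t_p = π/ω_d, ω_d = π/0.00469 = 670 rad/s, so ω_n = ω_d/√(1−ζ²) = 713 rad/s.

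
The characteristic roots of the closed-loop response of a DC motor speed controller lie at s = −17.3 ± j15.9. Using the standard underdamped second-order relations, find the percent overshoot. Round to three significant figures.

With σ = 17.3, ω_d = 15.9: ω_n = √(σ²+ω_d²) = 23.5 rad/s, ζ = σ/ω_n = 0.736.
%OS = 100 e^{−πζ/√(1−ζ²)} with ζ = 0.736 gives 3.28%.

%OS ≈ 3.28%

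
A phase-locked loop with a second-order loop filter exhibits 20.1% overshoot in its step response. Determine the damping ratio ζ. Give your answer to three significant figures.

ζ ≈ 0.455

From %OS = 100·exp(−πζ/√(1−ζ²)), invert to get ζ = −ln(OS)/√(π² + ln²(OS)) with OS = 0.201.
−ln 0.201 = 1.604, so ζ = 1.604/√(π² + 2.574) = 0.455.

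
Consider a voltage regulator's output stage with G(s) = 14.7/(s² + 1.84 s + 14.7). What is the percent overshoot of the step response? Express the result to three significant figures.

Matching coefficients with s² + 2ζω_n s + ω_n² gives ω_n² = 14.7 ⇒ ω_n = 3.83 rad/s, and ζ = 1.84/(2ω_n) = 0.240.
%OS = 100 e^{−πζ/√(1−ζ²)} with ζ = 0.240 gives 46.0%.

%OS ≈ 46.0%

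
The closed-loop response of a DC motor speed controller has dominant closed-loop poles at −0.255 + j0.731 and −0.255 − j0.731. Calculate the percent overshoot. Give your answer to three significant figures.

The poles are at −σ ± jω_d with σ = 0.255 and ω_d = 0.731, so ω_n = √(σ²+ω_d²) = 0.774 rad/s and ζ = σ/ω_n = 0.329.
Overshoot: exp(−π·0.329/√(1−0.329²)) = 0.334, i.e. 33.4%.

%OS ≈ 33.4%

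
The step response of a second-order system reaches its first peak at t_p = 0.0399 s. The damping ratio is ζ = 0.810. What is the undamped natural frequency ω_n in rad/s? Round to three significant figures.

ω_n ≈ 134 rad/s

Peak time t_p = π/ω_d, so ω_d = π/t_p = π/0.0399 = 78.7 rad/s.
ω_n = ω_d/√(1−ζ²) = 78.7/√0.344 = 134 rad/s.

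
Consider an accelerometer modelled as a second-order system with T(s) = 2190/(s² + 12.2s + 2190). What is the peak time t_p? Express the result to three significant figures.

ω_n = √2190 = 46.8 rad/s; ζ = 12.2/(2·46.8) = 0.130.
ω_d = ω_n√(1−ζ²) = 46.4 rad/s. Then t_p = π/ω_d = 0.0677 s.

t_p ≈ 0.0677 s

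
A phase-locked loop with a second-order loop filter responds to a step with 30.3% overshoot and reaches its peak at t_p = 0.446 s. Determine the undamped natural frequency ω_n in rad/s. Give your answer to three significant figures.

ω_n ≈ 7.54 rad/s

The overshoot fixes ζ = −ln(OS)/√(π²+ln²(OS)) = 0.355.
t_p = π/ω_d ⇒ ω_d = 7.04 rad/s; then ω_n = ω_d/√(1−ζ²) = 7.54 rad/s.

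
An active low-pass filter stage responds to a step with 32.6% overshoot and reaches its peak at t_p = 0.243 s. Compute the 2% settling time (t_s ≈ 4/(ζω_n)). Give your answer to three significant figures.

ζ from %OS: ζ = |ln 0.326|/√(π²+ln²0.326) = 0.336.
t_p = π/ω_d ⇒ ω_d = 12.9 rad/s; then ω_n = ω_d/√(1−ζ²) = 13.7 rad/s.
t_s ≈ 4/(ζω_n) = 4/(0.336·13.7) = 0.867 s.

t_s ≈ 0.867 s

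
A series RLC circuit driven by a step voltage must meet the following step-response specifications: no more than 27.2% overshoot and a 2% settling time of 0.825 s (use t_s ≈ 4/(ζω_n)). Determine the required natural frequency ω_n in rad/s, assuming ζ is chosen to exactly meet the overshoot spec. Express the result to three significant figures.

ω_n ≈ 12.7 rad/s

From %OS = 100·exp(−πζ/√(1−ζ²)), invert to get ζ = −ln(OS)/√(π² + ln²(OS)) with OS = 0.272.
−ln 0.272 = 1.302, so ζ = 1.302/√(π² + 1.695) = 0.383.
Then ω_n = 4/(ζ t_s) = 4/(0.383 × 0.825) = 12.7 rad/s.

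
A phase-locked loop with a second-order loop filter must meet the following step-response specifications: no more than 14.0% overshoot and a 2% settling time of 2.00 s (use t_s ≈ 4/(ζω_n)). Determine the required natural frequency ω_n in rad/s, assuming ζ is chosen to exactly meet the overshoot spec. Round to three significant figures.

ω_n ≈ 3.77 rad/s

ζ = −ln(OS)/√(π² + (ln OS)²). With OS = 0.140, ln OS = −1.966 and ζ = 1.966/3.706 = 0.531.
Then ω_n = 4/(ζ t_s) = 4/(0.531 × 2.00) = 3.77 rad/s.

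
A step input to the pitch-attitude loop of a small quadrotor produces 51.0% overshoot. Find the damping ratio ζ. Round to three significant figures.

From %OS = 100·exp(−πζ/√(1−ζ²)), invert to get ζ = −ln(OS)/√(π² + ln²(OS)) with OS = 0.510.
−ln 0.510 = 0.6733, so ζ = 0.6733/√(π² + 0.4534) = 0.210.

ζ ≈ 0.210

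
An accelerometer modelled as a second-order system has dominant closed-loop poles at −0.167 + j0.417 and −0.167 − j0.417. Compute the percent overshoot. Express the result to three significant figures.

The poles are at −σ ± jω_d with σ = 0.167 and ω_d = 0.417, so ω_n = √(σ²+ω_d²) = 0.449 rad/s and ζ = σ/ω_n = 0.372.
%OS = 100·exp(−πζ/√(1−ζ²)) = 28.4%.

%OS ≈ 28.4%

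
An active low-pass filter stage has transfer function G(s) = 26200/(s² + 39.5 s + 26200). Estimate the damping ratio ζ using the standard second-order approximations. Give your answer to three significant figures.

ω_n = √26200 = 162 rad/s; ζ = 39.5/(2·162) = 0.122.

ζ ≈ 0.122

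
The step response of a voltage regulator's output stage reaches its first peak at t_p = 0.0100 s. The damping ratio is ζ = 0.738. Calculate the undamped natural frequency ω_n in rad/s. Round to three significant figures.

Peak time t_p = π/ω_d, so ω_d = π/t_p = π/0.0100 = 314 rad/s.
ω_n = ω_d/√(1−ζ²) = 314/√0.455 = 466 rad/s.

ω_n ≈ 466 rad/s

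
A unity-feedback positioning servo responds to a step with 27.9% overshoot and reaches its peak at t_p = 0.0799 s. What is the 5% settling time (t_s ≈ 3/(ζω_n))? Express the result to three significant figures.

t_s ≈ 0.188 s

The overshoot fixes ζ = −ln(OS)/√(π²+ln²(OS)) = 0.376.
t_p = π/ω_d ⇒ ω_d = 39.3 rad/s; then ω_n = ω_d/√(1−ζ²) = 42.4 rad/s.
t_s ≈ 3/(ζω_n) = 3/(0.376·42.4) = 0.188 s.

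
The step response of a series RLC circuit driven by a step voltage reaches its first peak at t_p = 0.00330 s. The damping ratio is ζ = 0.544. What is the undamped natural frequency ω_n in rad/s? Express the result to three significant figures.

ω_n ≈ 1130 rad/s

Peak time t_p = π/ω_d, so ω_d = π/t_p = π/0.00330 = 952 rad/s.
ω_n = ω_d/√(1−ζ²) = 952/√0.704 = 1130 rad/s.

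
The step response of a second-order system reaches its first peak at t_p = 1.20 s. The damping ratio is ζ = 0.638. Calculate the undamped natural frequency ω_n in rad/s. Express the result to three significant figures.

Peak time t_p = π/ω_d, so ω_d = π/t_p = π/1.20 = 2.62 rad/s.
ω_n = ω_d/√(1−ζ²) = 2.62/√0.593 = 3.40 rad/s.

ω_n ≈ 3.40 rad/s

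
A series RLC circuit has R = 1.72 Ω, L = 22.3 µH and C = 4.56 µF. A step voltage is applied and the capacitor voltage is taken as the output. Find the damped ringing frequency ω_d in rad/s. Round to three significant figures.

For a series RLC circuit (capacitor voltage as output), ω_n = 1/√(LC) = 1/√(22.3 µH · 4.56 µF) = 99200 rad/s.
ζ = (R/2)·√(C/L) = (1.72/2)·√(4.56 µF/22.3 µH) = 0.389.
ω_d = 99200·√(1 − 0.389²) = 91400 rad/s.

ω_d ≈ 91400 rad/s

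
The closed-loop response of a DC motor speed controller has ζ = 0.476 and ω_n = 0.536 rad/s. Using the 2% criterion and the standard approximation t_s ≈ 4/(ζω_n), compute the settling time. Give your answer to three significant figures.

t_s ≈ 4/(ζω_n) = 4/(0.476 × 0.536) = 15.7 s.

t_s ≈ 15.7 s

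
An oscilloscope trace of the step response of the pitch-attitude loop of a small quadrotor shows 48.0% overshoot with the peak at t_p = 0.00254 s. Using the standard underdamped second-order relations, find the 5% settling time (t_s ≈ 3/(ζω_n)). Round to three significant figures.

t_s ≈ 0.0104 s

From the overshoot, ζ = −ln(OS)/√(π²+ln²(OS)) = 0.228.
From t_p = π/ω_d, ω_d = π/0.00254 = 1240 rad/s, so ω_n = ω_d/√(1−ζ²) = 1270 rad/s.
t_s ≈ 3/(ζω_n) = 3/(0.228·1270) = 0.0104 s.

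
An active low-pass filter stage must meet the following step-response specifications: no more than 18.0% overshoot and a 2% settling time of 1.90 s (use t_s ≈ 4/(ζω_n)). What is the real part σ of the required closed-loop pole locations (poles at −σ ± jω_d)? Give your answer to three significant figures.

σ ≈ 2.11

The settling-time spec alone fixes σ = ζω_n = 4/t_s = 4/1.90 = 2.11.
(Overshoot then fixes ζ = 0.479 and hence ω_d = σ·√(1−ζ²)/ζ = 3.86 rad/s.)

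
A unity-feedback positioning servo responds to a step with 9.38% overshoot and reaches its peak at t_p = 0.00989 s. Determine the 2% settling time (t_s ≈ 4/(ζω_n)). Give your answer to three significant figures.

From the overshoot, ζ = −ln(OS)/√(π²+ln²(OS)) = 0.602.
From t_p = π/ω_d, ω_d = π/0.00989 = 318 rad/s, so ω_n = ω_d/√(1−ζ²) = 398 rad/s.
t_s ≈ 4/(ζω_n) = 4/(0.602·398) = 0.0167 s.

t_s ≈ 0.0167 s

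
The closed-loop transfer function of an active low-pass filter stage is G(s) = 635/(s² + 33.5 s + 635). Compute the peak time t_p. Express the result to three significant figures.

t_p ≈ 0.167 s

Matching coefficients with s² + 2ζω_n s + ω_n² gives ω_n² = 635 ⇒ ω_n = 25.2 rad/s, and ζ = 33.5/(2ω_n) = 0.665.
The damped frequency ω_d = ω_n√(1−ζ²) = 18.8 rad/s. Then t_p = π/ω_d = 0.167 s.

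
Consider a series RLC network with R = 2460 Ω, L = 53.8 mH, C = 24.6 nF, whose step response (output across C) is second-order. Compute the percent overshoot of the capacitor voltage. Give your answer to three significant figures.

For a series RLC circuit (capacitor voltage as output), ω_n = 1/√(LC) = 1/√(53.8 mH · 24.6 nF) = 27500 rad/s.
ζ = (R/2)·√(C/L) = (2460/2)·√(24.6 nF/53.8 mH) = 0.832.
%OS = 100·exp(−πζ/√(1−ζ²)) = 0.904%.

%OS ≈ 0.904%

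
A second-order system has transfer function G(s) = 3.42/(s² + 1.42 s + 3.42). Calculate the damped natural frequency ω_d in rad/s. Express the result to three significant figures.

ω_n = √3.42 = 1.85 rad/s; ζ = 1.42/(2·1.85) = 0.384.
The damped frequency ω_d = ω_n√(1−ζ²) = 1.71 rad/s.

ω_d ≈ 1.71 rad/s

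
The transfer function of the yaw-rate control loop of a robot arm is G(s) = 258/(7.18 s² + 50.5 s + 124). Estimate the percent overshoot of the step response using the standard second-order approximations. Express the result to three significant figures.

%OS ≈ 0.681%

Dividing through by 7.18: denominator becomes s² + 7.033 s + 17.27.
So ω_n = √17.27 = 4.16 rad/s and ζ = 7.033/(2·4.16) = 0.846.
%OS = 100 e^{−πζ/√(1−ζ²)} with ζ = 0.846 gives 0.681%.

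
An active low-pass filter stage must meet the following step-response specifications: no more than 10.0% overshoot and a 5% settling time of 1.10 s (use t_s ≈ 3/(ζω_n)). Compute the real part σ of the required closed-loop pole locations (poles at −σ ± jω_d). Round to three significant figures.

The settling-time spec alone fixes σ = ζω_n = 3/t_s = 3/1.10 = 2.73.
(Overshoot then fixes ζ = 0.591 and hence ω_d = σ·√(1−ζ²)/ζ = 3.72 rad/s.)

σ ≈ 2.73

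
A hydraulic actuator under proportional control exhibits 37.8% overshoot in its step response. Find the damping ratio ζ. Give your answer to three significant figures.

ζ ≈ 0.296

From %OS = 100·exp(−πζ/√(1−ζ²)), invert to get ζ = −ln(OS)/√(π² + ln²(OS)) with OS = 0.378.
−ln 0.378 = 0.9729, so ζ = 0.9729/√(π² + 0.9465) = 0.296.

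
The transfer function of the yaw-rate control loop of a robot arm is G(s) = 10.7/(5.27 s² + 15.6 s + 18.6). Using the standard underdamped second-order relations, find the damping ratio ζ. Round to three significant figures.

Dividing through by 5.27: denominator becomes s² + 2.960 s + 3.529.
So ω_n = √3.529 = 1.88 rad/s and ζ = 2.960/(2·1.88) = 0.788.

ζ ≈ 0.788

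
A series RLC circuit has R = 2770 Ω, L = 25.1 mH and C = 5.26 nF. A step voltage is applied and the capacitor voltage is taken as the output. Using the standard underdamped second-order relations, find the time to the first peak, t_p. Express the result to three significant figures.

t_p ≈ 0.0000467 s

For a series RLC circuit (capacitor voltage as output), ω_n = 1/√(LC) = 1/√(25.1 mH · 5.26 nF) = 87000 rad/s.
ζ = (R/2)·√(C/L) = (2770/2)·√(5.26 nF/25.1 mH) = 0.634.
The damped frequency ω_d = ω_n√(1−ζ²) = 67300 rad/s. t_p = π/ω_d = 0.0000467 s.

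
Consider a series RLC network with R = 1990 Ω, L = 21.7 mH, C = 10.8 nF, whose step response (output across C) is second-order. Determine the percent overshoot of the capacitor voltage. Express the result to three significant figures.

For a series RLC circuit (capacitor voltage as output), ω_n = 1/√(LC) = 1/√(21.7 mH · 10.8 nF) = 65300 rad/s.
ζ = (R/2)·√(C/L) = (1990/2)·√(10.8 nF/21.7 mH) = 0.702.
%OS = 100·exp(−πζ/√(1−ζ²)) = 4.52%.

%OS ≈ 4.52%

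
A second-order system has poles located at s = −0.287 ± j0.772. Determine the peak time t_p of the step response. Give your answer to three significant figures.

t_p ≈ 4.07 s

t_p = π/ω_d with ω_d = 0.772 (the imaginary part), so t_p = 4.07 s.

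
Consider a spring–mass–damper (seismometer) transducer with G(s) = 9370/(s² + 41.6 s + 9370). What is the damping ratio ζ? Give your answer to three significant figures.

Comparing the denominator to s² + 2ζω_n s + ω_n²: ω_n = √9370 = 96.8 rad/s, and 2ζω_n = 41.6 so ζ = 41.6/(2·96.8) = 0.215.

ζ ≈ 0.215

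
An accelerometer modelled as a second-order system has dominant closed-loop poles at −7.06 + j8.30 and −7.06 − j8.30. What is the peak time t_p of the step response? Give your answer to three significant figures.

t_p ≈ 0.379 s

t_p = π/ω_d with ω_d = 8.30 (the imaginary part), so t_p = 0.379 s.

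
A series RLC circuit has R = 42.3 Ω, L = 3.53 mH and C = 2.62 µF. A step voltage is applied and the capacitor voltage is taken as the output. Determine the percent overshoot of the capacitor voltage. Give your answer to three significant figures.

For a series RLC circuit (capacitor voltage as output), ω_n = 1/√(LC) = 1/√(3.53 mH · 2.62 µF) = 10400 rad/s.
ζ = (R/2)·√(C/L) = (42.3/2)·√(2.62 µF/3.53 mH) = 0.576.
Overshoot: exp(−π·0.576/√(1−0.576²)) = 0.109, i.e. 10.9%.

%OS ≈ 10.9%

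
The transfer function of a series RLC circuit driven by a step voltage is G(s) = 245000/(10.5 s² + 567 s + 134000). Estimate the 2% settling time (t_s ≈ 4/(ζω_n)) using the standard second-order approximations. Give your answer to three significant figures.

t_s ≈ 0.148 s

Dividing through by 10.5: denominator becomes s² + 54.00 s + 12760.
So ω_n = √12760 = 113 rad/s and ζ = 54.00/(2·113) = 0.239.
t_s ≈ 4/(ζω_n) = 0.148 s.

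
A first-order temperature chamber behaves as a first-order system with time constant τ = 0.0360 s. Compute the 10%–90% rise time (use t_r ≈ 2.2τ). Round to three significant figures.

t_r ≈ 2.2τ = 0.0792 s.

t_r ≈ 0.0792 s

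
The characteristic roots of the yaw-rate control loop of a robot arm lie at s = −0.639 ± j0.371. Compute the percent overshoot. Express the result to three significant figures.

%OS ≈ 0.447%

With σ = 0.639, ω_d = 0.371: ω_n = √(σ²+ω_d²) = 0.739 rad/s, ζ = σ/ω_n = 0.865.
Overshoot: exp(−π·0.865/√(1−0.865²)) = 0.00447, i.e. 0.447%.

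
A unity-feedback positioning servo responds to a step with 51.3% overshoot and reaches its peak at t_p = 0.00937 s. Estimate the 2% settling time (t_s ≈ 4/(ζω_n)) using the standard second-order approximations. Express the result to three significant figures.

t_s ≈ 0.0562 s

From the overshoot, ζ = −ln(OS)/√(π²+ln²(OS)) = 0.208.
From t_p = π/ω_d, ω_d = π/0.00937 = 335 rad/s, so ω_n = ω_d/√(1−ζ²) = 343 rad/s.
t_s ≈ 4/(ζω_n) = 4/(0.208·343) = 0.0562 s.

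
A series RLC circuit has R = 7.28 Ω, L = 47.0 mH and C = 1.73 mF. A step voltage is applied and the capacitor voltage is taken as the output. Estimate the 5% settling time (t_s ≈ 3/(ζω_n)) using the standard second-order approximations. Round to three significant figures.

For a series RLC circuit (capacitor voltage as output), ω_n = 1/√(LC) = 1/√(47.0 mH · 1.73 mF) = 111 rad/s.
ζ = (R/2)·√(C/L) = (7.28/2)·√(1.73 mF/47.0 mH) = 0.698.
t_s ≈ 3/(ζω_n) = 0.0387 s.

t_s ≈ 0.0387 s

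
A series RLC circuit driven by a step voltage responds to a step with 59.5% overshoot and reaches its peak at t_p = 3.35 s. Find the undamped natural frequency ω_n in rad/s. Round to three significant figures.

ω_n ≈ 0.951 rad/s

The overshoot fixes ζ = −ln(OS)/√(π²+ln²(OS)) = 0.163.
t_p = π/ω_d ⇒ ω_d = 0.938 rad/s; then ω_n = ω_d/√(1−ζ²) = 0.951 rad/s.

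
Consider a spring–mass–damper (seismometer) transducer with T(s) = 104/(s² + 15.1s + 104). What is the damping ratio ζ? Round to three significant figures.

ω_n = √104 = 10.2 rad/s; ζ = 15.1/(2·10.2) = 0.740.

ζ ≈ 0.740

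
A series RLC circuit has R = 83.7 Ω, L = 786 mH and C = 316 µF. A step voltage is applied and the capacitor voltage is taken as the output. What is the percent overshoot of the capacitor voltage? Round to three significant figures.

%OS ≈ 0.786%

For a series RLC circuit (capacitor voltage as output), ω_n = 1/√(LC) = 1/√(786 mH · 316 µF) = 63.5 rad/s.
ζ = (R/2)·√(C/L) = (83.7/2)·√(316 µF/786 mH) = 0.839.
%OS = 100 e^{−πζ/√(1−ζ²)} with ζ = 0.839 gives 0.786%.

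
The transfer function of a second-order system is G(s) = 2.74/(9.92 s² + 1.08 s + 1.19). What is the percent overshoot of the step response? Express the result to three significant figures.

%OS ≈ 60.7%

Dividing through by 9.92: denominator becomes s² + 0.1089 s + 0.1200.
So ω_n = √0.1200 = 0.346 rad/s and ζ = 0.1089/(2·0.346) = 0.157.
%OS = 100 e^{−πζ/√(1−ζ²)} with ζ = 0.157 gives 60.7%.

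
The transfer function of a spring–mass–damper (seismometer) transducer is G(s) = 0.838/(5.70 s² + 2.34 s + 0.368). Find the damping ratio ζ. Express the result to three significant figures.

Dividing through by 5.70: denominator becomes s² + 0.4105 s + 0.06456.
So ω_n = √0.06456 = 0.254 rad/s and ζ = 0.4105/(2·0.254) = 0.808.

ζ ≈ 0.808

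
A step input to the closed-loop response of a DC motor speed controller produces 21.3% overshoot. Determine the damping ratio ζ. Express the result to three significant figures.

ζ ≈ 0.442

ζ = −ln(OS)/√(π² + (ln OS)²). With OS = 0.213, ln OS = −1.546 and ζ = 1.546/3.502 = 0.442.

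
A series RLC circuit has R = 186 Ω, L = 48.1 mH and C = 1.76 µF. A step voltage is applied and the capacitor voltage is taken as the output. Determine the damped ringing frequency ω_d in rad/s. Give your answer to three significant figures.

ω_d ≈ 2840 rad/s

For a series RLC circuit (capacitor voltage as output), ω_n = 1/√(LC) = 1/√(48.1 mH · 1.76 µF) = 3440 rad/s.
ζ = (R/2)·√(C/L) = (186/2)·√(1.76 µF/48.1 mH) = 0.563.
ω_d = ω_n√(1−ζ²) = 2840 rad/s.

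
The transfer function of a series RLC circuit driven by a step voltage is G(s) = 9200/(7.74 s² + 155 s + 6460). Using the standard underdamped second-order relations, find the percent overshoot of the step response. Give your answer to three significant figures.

%OS ≈ 31.3%

Dividing through by 7.74: denominator becomes s² + 20.03 s + 834.6.
So ω_n = √834.6 = 28.9 rad/s and ζ = 20.03/(2·28.9) = 0.347.
Overshoot: exp(−π·0.347/√(1−0.347²)) = 0.313, i.e. 31.3%.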